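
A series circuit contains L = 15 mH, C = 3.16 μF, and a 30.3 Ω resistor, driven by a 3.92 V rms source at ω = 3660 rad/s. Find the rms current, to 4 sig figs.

89.59 mA

X_L = ωL = 54.90 Ω
X_C = 1/(ωC) = 86.46 Ω
Net reactance X = X_L − X_C = -31.56 Ω
Z = 30.30 − j31.56 Ω
|Z| = √(30.30² + 31.56²) = 43.75 Ω
I = V/|Z| = 3.92/43.75 = 89.59 mA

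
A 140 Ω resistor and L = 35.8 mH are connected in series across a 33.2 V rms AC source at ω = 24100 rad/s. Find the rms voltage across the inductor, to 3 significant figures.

32.8 V

X_L = ωL = 863 Ω
Z = 140 + j863 Ω
|Z| = √(140² + 863²) = 874 Ω
I = V/|Z| = 38.0 mA
V_L = I·|Z_L| = 0.0380 × 863 = 32.8 V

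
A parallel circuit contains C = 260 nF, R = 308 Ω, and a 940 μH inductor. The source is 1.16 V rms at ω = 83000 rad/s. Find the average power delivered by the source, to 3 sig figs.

X_L = ωL = 78.0 Ω
X_C = 1/(ωC) = 46.3 Ω
Parallel: admittances add. Y = 1/R + 1/(jωL) + jωC
Y = (0.00325 + j0.00876) S
|Y| = 0.00934 S → |Z| = 1/|Y| = 107 Ω, ∠Z = −∠Y = -69.7°
I = V/|Z| = 10.8 mA
P = VI cos φ = 1.16 × 0.0108 × cos(-69.7°) = 4.37 mW

4.37 mW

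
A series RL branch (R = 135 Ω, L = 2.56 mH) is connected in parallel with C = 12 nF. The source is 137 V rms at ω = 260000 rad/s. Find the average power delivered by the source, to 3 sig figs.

X_L = ωL = 666 Ω
X_C = 1/(ωC) = 321 Ω
Branch 1 (R+jX_L): Z₁ = 135 + j666 Ω, |Z₁| = 679 Ω
Branch 2 (−jX_C): Z₂ = −j321 Ω
Parallel: Z = Z₁Z₂/(Z₁+Z₂), |Z| = 587 Ω, ∠Z = -80.1°
I = V/|Z| = 233 mA
P = VI cos φ = 137 × 0.233 × cos(-80.1°) = 5.49 W

5.49 W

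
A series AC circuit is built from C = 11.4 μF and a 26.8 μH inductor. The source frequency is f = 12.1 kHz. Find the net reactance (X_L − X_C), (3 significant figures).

ω = 2πf = 76030 rad/s
X_L = ωL = 2.04 Ω
X_C = 1/(ωC) = 1.15 Ω
X = 2.04 − 1.15 = 0.884 Ω

0.884 Ω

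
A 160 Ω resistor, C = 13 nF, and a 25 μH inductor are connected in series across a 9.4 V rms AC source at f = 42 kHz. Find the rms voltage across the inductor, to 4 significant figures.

ω = 2πf = 263900 rad/s
X_L = ωL = 6.597 Ω
X_C = 1/(ωC) = 291.5 Ω
Net reactance X = X_L − X_C = -284.9 Ω
Z = 160.0 − j284.9 Ω
|Z| = √(160.0² + 284.9²) = 326.7 Ω
I = V/|Z| = 28.77 mA
V_L = I·|Z_L| = 0.02877 × 6.597 = 0.1898 V

0.1898 V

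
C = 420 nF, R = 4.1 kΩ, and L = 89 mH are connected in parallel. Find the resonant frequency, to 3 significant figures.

ω₀ = 1/√(LC) = 1/√(0.089 × 4.2e-07) = 5172 rad/s
f₀ = ω₀/(2π) = 823 Hz

823 Hz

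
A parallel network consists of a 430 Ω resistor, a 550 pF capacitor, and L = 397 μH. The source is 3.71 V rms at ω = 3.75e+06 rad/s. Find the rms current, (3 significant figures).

10.1 mA

X_L = ωL = 1490 Ω
X_C = 1/(ωC) = 485 Ω
Parallel: admittances add. Y = 1/R + 1/(jωL) + jωC
Y = (0.00233 + j0.00139) S
|Y| = 0.00271 S → |Z| = 1/|Y| = 369 Ω, ∠Z = −∠Y = -30.9°
I = V/|Z| = 3.71/369 = 10.1 mA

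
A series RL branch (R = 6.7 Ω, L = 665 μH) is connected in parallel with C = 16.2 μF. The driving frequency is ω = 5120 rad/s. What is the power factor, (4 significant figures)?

X_L = ωL = 3.405 Ω
X_C = 1/(ωC) = 12.06 Ω
Branch 1 (R+jX_L): Z₁ = 6.700 + j3.405 Ω, |Z₁| = 7.515 Ω
Branch 2 (−jX_C): Z₂ = −j12.06 Ω
Parallel: Z = Z₁Z₂/(Z₁+Z₂), |Z| = 8.280 Ω, ∠Z = -10.82°
cos φ = cos(-10.82°) = 0.9822

0.9822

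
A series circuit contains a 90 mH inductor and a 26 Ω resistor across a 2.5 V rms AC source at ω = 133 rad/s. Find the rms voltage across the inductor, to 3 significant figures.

1.05 V

X_L = ωL = 12.0 Ω
Z = 26.0 + j12.0 Ω
|Z| = √(26.0² + 12.0²) = 28.6 Ω
I = V/|Z| = 87.3 mA
V_L = I·|Z_L| = 0.0873 × 12.0 = 1.05 V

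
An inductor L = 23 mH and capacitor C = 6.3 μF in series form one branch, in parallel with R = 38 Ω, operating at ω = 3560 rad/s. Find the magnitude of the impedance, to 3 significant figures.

26.6 Ω

X_L = ωL = 81.9 Ω
X_C = 1/(ωC) = 44.6 Ω
Branch 1: Z₁ = R = 38.0 Ω
Branch 2 (series LC): Z₂ = j(X_L − X_C) = j37.3 Ω
Parallel: Z = Z₁Z₂/(Z₁+Z₂), |Z| = 26.6 Ω, ∠Z = 45.5°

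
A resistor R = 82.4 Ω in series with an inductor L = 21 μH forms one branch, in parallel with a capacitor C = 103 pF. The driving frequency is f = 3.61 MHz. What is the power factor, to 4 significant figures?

0.7639

ω = 2πf = 2.268e+07 rad/s
X_L = ωL = 476.3 Ω
X_C = 1/(ωC) = 428.0 Ω
Branch 1 (R+jX_L): Z₁ = 82.40 + j476.3 Ω, |Z₁| = 483.4 Ω
Branch 2 (−jX_C): Z₂ = −j428.0 Ω
Parallel: Z = Z₁Z₂/(Z₁+Z₂), |Z| = 2166 Ω, ∠Z = -40.19°
cos φ = cos(-40.19°) = 0.7639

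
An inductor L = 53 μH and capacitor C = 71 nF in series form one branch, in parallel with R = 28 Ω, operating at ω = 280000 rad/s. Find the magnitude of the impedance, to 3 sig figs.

X_L = ωL = 14.8 Ω
X_C = 1/(ωC) = 50.3 Ω
Branch 1: Z₁ = R = 28.0 Ω
Branch 2 (series LC): Z₂ = j(X_L − X_C) = −j35.5 Ω
Parallel: Z = Z₁Z₂/(Z₁+Z₂), |Z| = 22.0 Ω, ∠Z = -38.3°

22.0 Ω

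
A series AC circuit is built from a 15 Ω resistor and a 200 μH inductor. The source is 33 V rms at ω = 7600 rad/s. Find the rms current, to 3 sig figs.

2.19 A

X_L = ωL = 1.52 Ω
Z = 15.0 + j1.52 Ω
|Z| = √(15.0² + 1.52²) = 15.1 Ω
I = V/|Z| = 33/15.1 = 2.19 A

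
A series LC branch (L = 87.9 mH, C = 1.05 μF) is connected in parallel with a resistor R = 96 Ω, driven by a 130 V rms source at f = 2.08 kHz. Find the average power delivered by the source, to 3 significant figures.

ω = 2πf = 13070 rad/s
X_L = ωL = 1150 Ω
X_C = 1/(ωC) = 72.9 Ω
Branch 1: Z₁ = R = 96.0 Ω
Branch 2 (series LC): Z₂ = j(X_L − X_C) = j1080 Ω
Parallel: Z = Z₁Z₂/(Z₁+Z₂), |Z| = 95.6 Ω, ∠Z = 5.10°
I = V/|Z| = 1.36 A
P = VI cos φ = 130 × 1.36 × cos(5.10°) = 176 W

176 W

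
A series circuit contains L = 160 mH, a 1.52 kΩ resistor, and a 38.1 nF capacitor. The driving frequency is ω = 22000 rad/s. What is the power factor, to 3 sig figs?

X_L = ωL = 3520 Ω
X_C = 1/(ωC) = 1190 Ω
Net reactance X = X_L − X_C = 2330 Ω
Z = 1520 + j2330 Ω
|Z| = √(1520² + 2330²) = 2780 Ω
∠Z = arctan(2330/1520) = 56.8°
cos φ = cos(56.8°) = 0.547

0.547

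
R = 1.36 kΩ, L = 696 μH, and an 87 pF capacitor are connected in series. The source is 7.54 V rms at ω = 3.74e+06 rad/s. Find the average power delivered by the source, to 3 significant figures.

X_L = ωL = 2600 Ω
X_C = 1/(ωC) = 3070 Ω
Net reactance X = X_L − X_C = -470 Ω
Z = 1360 − j470 Ω
|Z| = √(1360² + 470²) = 1440 Ω
∠Z = arctan(-470/1360) = -19.1°
I = V/|Z| = 5.24 mA
P = VI cos φ = 7.54 × 0.00524 × cos(-19.1°) = 37.3 mW

37.3 mW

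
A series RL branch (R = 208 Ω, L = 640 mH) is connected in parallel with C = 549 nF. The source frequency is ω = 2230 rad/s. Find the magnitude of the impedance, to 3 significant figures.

X_L = ωL = 1430 Ω
X_C = 1/(ωC) = 817 Ω
Branch 1 (R+jX_L): Z₁ = 208 + j1430 Ω, |Z₁| = 1440 Ω
Branch 2 (−jX_C): Z₂ = −j817 Ω
Parallel: Z = Z₁Z₂/(Z₁+Z₂), |Z| = 1830 Ω, ∠Z = -79.5°

1830 Ω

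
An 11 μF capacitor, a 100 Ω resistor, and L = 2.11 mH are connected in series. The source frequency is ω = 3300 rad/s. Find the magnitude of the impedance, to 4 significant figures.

X_L = ωL = 6.963 Ω
X_C = 1/(ωC) = 27.55 Ω
Net reactance X = X_L − X_C = -20.59 Ω
Z = 100.0 − j20.59 Ω
|Z| = √(100.0² + 20.59²) = 102.1 Ω

102.1 Ω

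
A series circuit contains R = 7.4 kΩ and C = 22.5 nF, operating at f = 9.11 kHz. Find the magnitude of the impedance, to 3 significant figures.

ω = 2πf = 57240 rad/s
X_C = 1/(ωC) = 776 Ω
Z = 7400 − j776 Ω
|Z| = √(7400² + 776²) = 7440 Ω

7440 Ω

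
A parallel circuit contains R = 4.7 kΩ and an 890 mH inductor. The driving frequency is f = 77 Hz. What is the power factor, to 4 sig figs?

0.09123

ω = 2πf = 483.8 rad/s
X_L = ωL = 430.6 Ω
Parallel: admittances add. Y = 1/R + 1/(jωL)
Y = (0.0002128 − j0.002322) S
|Y| = 0.002332 S → |Z| = 1/|Y| = 428.8 Ω, ∠Z = −∠Y = 84.77°
cos φ = cos(84.77°) = 0.09123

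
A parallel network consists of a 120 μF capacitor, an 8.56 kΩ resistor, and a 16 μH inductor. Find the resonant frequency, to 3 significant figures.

ω₀ = 1/√(LC) = 1/√(1.6e-05 × 0.00012) = 22820 rad/s
f₀ = ω₀/(2π) = 3.63 kHz

3.63 kHz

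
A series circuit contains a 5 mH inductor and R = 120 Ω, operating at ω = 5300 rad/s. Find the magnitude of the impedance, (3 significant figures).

X_L = ωL = 26.5 Ω
Z = 120 + j26.5 Ω
|Z| = √(120² + 26.5²) = 123 Ω

123 Ω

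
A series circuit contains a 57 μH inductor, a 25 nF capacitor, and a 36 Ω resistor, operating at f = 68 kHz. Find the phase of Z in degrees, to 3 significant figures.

ω = 2πf = 427300 rad/s
X_L = ωL = 24.4 Ω
X_C = 1/(ωC) = 93.6 Ω
Net reactance X = X_L − X_C = -69.3 Ω
Z = 36.0 − j69.3 Ω
|Z| = √(36.0² + 69.3²) = 78.1 Ω
∠Z = arctan(-69.3/36.0) = -62.5°

-62.5°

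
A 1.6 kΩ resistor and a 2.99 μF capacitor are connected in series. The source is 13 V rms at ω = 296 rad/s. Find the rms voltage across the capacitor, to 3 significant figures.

X_C = 1/(ωC) = 1130 Ω
Z = 1600 − j1130 Ω
|Z| = √(1600² + 1130²) = 1960 Ω
I = V/|Z| = 6.64 mA
V_C = I·|Z_C| = 0.00664 × 1130 = 7.50 V

7.50 V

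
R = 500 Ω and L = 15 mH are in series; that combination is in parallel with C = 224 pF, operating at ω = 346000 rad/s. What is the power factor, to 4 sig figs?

0.1601

X_L = ωL = 5190 Ω
X_C = 1/(ωC) = 12900 Ω
Branch 1 (R+jX_L): Z₁ = 500.0 + j5190 Ω, |Z₁| = 5214 Ω
Branch 2 (−jX_C): Z₂ = −j12900 Ω
Parallel: Z = Z₁Z₂/(Z₁+Z₂), |Z| = 8704 Ω, ∠Z = 80.79°
cos φ = cos(80.79°) = 0.1601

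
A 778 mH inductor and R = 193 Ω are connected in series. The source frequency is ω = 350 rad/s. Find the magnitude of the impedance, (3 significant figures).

X_L = ωL = 272 Ω
Z = 193 + j272 Ω
|Z| = √(193² + 272²) = 334 Ω

334 Ω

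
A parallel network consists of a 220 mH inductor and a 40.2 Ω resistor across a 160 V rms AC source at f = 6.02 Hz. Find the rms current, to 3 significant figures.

19.6 A

ω = 2πf = 37.82 rad/s
X_L = ωL = 8.32 Ω
Parallel: admittances add. Y = 1/R + 1/(jωL)
Y = (0.0249 − j0.120) S
|Y| = 0.123 S → |Z| = 1/|Y| = 8.15 Ω, ∠Z = −∠Y = 78.3°
I = V/|Z| = 160/8.15 = 19.6 A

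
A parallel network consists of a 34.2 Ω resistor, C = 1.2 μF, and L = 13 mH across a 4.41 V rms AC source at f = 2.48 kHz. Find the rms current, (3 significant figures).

ω = 2πf = 15580 rad/s
X_L = ωL = 203 Ω
X_C = 1/(ωC) = 53.5 Ω
Parallel: admittances add. Y = 1/R + 1/(jωL) + jωC
Y = (0.0292 + j0.0138) S
|Y| = 0.0323 S → |Z| = 1/|Y| = 30.9 Ω, ∠Z = −∠Y = -25.2°
I = V/|Z| = 4.41/30.9 = 143 mA

143 mA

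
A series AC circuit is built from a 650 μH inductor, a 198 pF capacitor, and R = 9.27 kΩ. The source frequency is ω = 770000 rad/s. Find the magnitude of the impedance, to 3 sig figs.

X_L = ωL = 500 Ω
X_C = 1/(ωC) = 6560 Ω
Net reactance X = X_L − X_C = -6060 Ω
Z = 9270 − j6060 Ω
|Z| = √(9270² + 6060²) = 11100 Ω

11100 Ω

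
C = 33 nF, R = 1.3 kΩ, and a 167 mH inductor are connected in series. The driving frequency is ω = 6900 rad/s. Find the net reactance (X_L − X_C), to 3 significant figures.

-3240 Ω

X_L = ωL = 1150 Ω
X_C = 1/(ωC) = 4390 Ω
X = 1150 − 4390 = -3240 Ω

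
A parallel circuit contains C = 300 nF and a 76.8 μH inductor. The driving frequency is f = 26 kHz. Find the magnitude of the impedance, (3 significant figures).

32.6 Ω

ω = 2πf = 163400 rad/s
X_L = ωL = 12.5 Ω
X_C = 1/(ωC) = 20.4 Ω
Parallel: admittances add. Y = 1/(jωL) + jωC
Y = (0 − j0.0307) S
|Y| = 0.0307 S → |Z| = 1/|Y| = 32.6 Ω, ∠Z = −∠Y = 90.0°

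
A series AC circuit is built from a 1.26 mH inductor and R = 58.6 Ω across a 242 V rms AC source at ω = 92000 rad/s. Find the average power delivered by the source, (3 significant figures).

203 W

X_L = ωL = 116 Ω
Z = 58.6 + j116 Ω
|Z| = √(58.6² + 116²) = 130 Ω
∠Z = arctan(116/58.6) = 63.2°
I = V/|Z| = 1.86 A
P = VI cos φ = 242 × 1.86 × cos(63.2°) = 203 W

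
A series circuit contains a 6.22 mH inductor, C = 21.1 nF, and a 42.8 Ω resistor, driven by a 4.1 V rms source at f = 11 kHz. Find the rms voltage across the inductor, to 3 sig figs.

ω = 2πf = 69120 rad/s
X_L = ωL = 430 Ω
X_C = 1/(ωC) = 686 Ω
Net reactance X = X_L − X_C = -256 Ω
Z = 42.8 − j256 Ω
|Z| = √(42.8² + 256²) = 259 Ω
I = V/|Z| = 15.8 mA
V_L = I·|Z_L| = 0.0158 × 430 = 6.80 V

6.80 V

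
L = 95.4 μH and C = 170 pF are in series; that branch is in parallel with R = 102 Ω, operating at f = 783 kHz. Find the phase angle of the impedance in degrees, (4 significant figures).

-7.994°

ω = 2πf = 4.92e+06 rad/s
X_L = ωL = 469.3 Ω
X_C = 1/(ωC) = 1196 Ω
Branch 1: Z₁ = R = 102.0 Ω
Branch 2 (series LC): Z₂ = j(X_L − X_C) = −j726.3 Ω
Parallel: Z = Z₁Z₂/(Z₁+Z₂), |Z| = 101.0 Ω, ∠Z = -7.994°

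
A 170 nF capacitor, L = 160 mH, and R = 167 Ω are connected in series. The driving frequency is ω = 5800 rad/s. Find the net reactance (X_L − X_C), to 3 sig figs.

X_L = ωL = 928 Ω
X_C = 1/(ωC) = 1010 Ω
X = 928 − 1010 = -86.2 Ω

-86.2 Ω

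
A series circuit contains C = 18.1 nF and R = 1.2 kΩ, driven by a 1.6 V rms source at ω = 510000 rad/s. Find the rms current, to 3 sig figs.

1.33 mA

X_C = 1/(ωC) = 108 Ω
Z = 1200 − j108 Ω
|Z| = √(1200² + 108²) = 1200 Ω
I = V/|Z| = 1.6/1200 = 1.33 mA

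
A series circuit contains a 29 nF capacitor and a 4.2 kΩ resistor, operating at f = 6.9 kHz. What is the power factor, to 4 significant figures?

ω = 2πf = 43350 rad/s
X_C = 1/(ωC) = 795.4 Ω
Z = 4200 − j795.4 Ω
|Z| = √(4200² + 795.4²) = 4275 Ω
∠Z = arctan(-795.4/4200) = -10.72°
cos φ = cos(-10.72°) = 0.9825

0.9825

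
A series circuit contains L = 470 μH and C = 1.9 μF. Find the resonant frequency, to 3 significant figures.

5.33 kHz

ω₀ = 1/√(LC) = 1/√(0.00047 × 1.9e-06) = 33460 rad/s
f₀ = ω₀/(2π) = 5.33 kHz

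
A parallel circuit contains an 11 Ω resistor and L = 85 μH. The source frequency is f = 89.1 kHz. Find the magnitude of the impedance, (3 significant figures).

10.7 Ω

ω = 2πf = 559800 rad/s
X_L = ωL = 47.6 Ω
Parallel: admittances add. Y = 1/R + 1/(jωL)
Y = (0.0909 − j0.0210) S
|Y| = 0.0933 S → |Z| = 1/|Y| = 10.7 Ω, ∠Z = −∠Y = 13.0°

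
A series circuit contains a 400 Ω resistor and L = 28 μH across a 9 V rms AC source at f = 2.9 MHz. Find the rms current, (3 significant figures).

ω = 2πf = 1.822e+07 rad/s
X_L = ωL = 510 Ω
Z = 400 + j510 Ω
|Z| = √(400² + 510²) = 648 Ω
I = V/|Z| = 9/648 = 13.9 mA

13.9 mA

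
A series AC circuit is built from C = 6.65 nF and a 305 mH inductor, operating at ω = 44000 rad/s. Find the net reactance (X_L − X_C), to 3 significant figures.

X_L = ωL = 13400 Ω
X_C = 1/(ωC) = 3420 Ω
X = 13400 − 3420 = 10000 Ω

10000 Ω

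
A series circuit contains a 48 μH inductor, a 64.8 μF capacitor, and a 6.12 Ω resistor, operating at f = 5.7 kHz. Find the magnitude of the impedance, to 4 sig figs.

ω = 2πf = 35810 rad/s
X_L = ωL = 1.719 Ω
X_C = 1/(ωC) = 0.4309 Ω
Net reactance X = X_L − X_C = 1.288 Ω
Z = 6.120 + j1.288 Ω
|Z| = √(6.120² + 1.288²) = 6.254 Ω

6.254 Ω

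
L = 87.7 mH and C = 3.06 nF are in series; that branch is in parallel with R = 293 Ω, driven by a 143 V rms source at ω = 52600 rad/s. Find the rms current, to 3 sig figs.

496 mA

X_L = ωL = 4610 Ω
X_C = 1/(ωC) = 6210 Ω
Branch 1: Z₁ = R = 293 Ω
Branch 2 (series LC): Z₂ = j(X_L − X_C) = −j1600 Ω
Parallel: Z = Z₁Z₂/(Z₁+Z₂), |Z| = 288 Ω, ∠Z = -10.4°
I = V/|Z| = 143/288 = 496 mA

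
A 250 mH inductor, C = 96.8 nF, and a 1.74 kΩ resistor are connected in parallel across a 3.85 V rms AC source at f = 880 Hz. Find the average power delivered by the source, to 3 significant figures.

ω = 2πf = 5529 rad/s
X_L = ωL = 1380 Ω
X_C = 1/(ωC) = 1870 Ω
Parallel: admittances add. Y = 1/R + 1/(jωL) + jωC
Y = (0.000575 − j0.000188) S
|Y| = 0.000605 S → |Z| = 1/|Y| = 1650 Ω, ∠Z = −∠Y = 18.1°
I = V/|Z| = 2.33 mA
P = VI cos φ = 3.85 × 0.00233 × cos(18.1°) = 8.52 mW

8.52 mW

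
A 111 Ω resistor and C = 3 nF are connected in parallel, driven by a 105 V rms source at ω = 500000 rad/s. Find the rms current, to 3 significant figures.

959 mA

X_C = 1/(ωC) = 667 Ω
Parallel: admittances add. Y = 1/R + jωC
Y = (0.00901 + j0.00150) S
|Y| = 0.00913 S → |Z| = 1/|Y| = 109 Ω, ∠Z = −∠Y = -9.45°
I = V/|Z| = 105/109 = 959 mA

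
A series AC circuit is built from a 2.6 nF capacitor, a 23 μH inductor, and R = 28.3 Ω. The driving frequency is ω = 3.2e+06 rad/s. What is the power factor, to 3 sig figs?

0.519

X_L = ωL = 73.6 Ω
X_C = 1/(ωC) = 120 Ω
Net reactance X = X_L − X_C = -46.6 Ω
Z = 28.3 − j46.6 Ω
|Z| = √(28.3² + 46.6²) = 54.5 Ω
∠Z = arctan(-46.6/28.3) = -58.7°
cos φ = cos(-58.7°) = 0.519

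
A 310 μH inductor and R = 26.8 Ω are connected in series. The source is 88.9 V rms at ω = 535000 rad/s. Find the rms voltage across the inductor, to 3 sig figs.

87.8 V

X_L = ωL = 166 Ω
Z = 26.8 + j166 Ω
|Z| = √(26.8² + 166²) = 168 Ω
I = V/|Z| = 529 mA
V_L = I·|Z_L| = 0.529 × 166 = 87.8 V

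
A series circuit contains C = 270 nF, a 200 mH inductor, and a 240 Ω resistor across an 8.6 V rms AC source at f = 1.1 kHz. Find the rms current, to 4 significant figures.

ω = 2πf = 6912 rad/s
X_L = ωL = 1382 Ω
X_C = 1/(ωC) = 535.9 Ω
Net reactance X = X_L − X_C = 846.4 Ω
Z = 240.0 + j846.4 Ω
|Z| = √(240.0² + 846.4²) = 879.8 Ω
I = V/|Z| = 8.6/879.8 = 9.775 mA

9.775 mA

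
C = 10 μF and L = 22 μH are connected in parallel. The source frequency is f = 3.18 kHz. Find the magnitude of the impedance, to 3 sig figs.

0.482 Ω

ω = 2πf = 19980 rad/s
X_L = ωL = 0.440 Ω
X_C = 1/(ωC) = 5.00 Ω
Parallel: admittances add. Y = 1/(jωL) + jωC
Y = (0 − j2.08) S
|Y| = 2.08 S → |Z| = 1/|Y| = 0.482 Ω, ∠Z = −∠Y = 90.0°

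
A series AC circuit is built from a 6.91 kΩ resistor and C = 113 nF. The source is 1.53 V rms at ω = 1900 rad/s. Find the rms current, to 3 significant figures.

X_C = 1/(ωC) = 4660 Ω
Z = 6910 − j4660 Ω
|Z| = √(6910² + 4660²) = 8330 Ω
I = V/|Z| = 1.53/8330 = 184 μA

184 μA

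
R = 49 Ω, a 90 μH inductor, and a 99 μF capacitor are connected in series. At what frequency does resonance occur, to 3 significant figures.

1.69 kHz

ω₀ = 1/√(LC) = 1/√(9e-05 × 9.9e-05) = 10590 rad/s
f₀ = ω₀/(2π) = 1.69 kHz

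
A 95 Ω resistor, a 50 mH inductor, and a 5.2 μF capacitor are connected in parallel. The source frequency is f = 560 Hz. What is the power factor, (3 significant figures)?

ω = 2πf = 3519 rad/s
X_L = ωL = 176 Ω
X_C = 1/(ωC) = 54.7 Ω
Parallel: admittances add. Y = 1/R + 1/(jωL) + jωC
Y = (0.0105 + j0.0126) S
|Y| = 0.0164 S → |Z| = 1/|Y| = 60.9 Ω, ∠Z = −∠Y = -50.2°
cos φ = cos(-50.2°) = 0.641

0.641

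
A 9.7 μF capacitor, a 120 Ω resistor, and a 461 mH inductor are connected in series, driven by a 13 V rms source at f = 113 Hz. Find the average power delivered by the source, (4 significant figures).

426.4 mW

ω = 2πf = 710.0 rad/s
X_L = ωL = 327.3 Ω
X_C = 1/(ωC) = 145.2 Ω
Net reactance X = X_L − X_C = 182.1 Ω
Z = 120.0 + j182.1 Ω
|Z| = √(120.0² + 182.1²) = 218.1 Ω
∠Z = arctan(182.1/120.0) = 56.62°
I = V/|Z| = 59.61 mA
P = VI cos φ = 13 × 0.05961 × cos(56.62°) = 426.4 mW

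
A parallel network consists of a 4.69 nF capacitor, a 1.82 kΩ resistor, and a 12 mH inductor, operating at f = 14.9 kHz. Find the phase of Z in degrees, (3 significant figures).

ω = 2πf = 93620 rad/s
X_L = ωL = 1120 Ω
X_C = 1/(ωC) = 2280 Ω
Parallel: admittances add. Y = 1/R + 1/(jωL) + jωC
Y = (0.000549 − j0.000451) S
|Y| = 0.000711 S → |Z| = 1/|Y| = 1410 Ω, ∠Z = −∠Y = 39.4°

39.4°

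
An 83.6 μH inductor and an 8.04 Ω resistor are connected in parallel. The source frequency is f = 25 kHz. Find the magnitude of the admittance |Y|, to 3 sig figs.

146 mS

ω = 2πf = 157100 rad/s
X_L = ωL = 13.1 Ω
Parallel: admittances add. Y = 1/R + 1/(jωL)
Y = (0.124 − j0.0762) S
|Y| = 0.146 S → |Z| = 1/|Y| = 6.86 Ω, ∠Z = −∠Y = 31.5°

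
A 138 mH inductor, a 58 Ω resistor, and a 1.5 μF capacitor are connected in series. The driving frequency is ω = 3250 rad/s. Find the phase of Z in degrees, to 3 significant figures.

76.6°

X_L = ωL = 449 Ω
X_C = 1/(ωC) = 205 Ω
Net reactance X = X_L − X_C = 243 Ω
Z = 58.0 + j243 Ω
|Z| = √(58.0² + 243²) = 250 Ω
∠Z = arctan(243/58.0) = 76.6°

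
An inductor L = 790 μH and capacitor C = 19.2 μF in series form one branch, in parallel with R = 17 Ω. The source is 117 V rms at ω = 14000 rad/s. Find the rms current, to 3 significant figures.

17.4 A

X_L = ωL = 11.1 Ω
X_C = 1/(ωC) = 3.72 Ω
Branch 1: Z₁ = R = 17.0 Ω
Branch 2 (series LC): Z₂ = j(X_L − X_C) = j7.34 Ω
Parallel: Z = Z₁Z₂/(Z₁+Z₂), |Z| = 6.74 Ω, ∠Z = 66.6°
I = V/|Z| = 117/6.74 = 17.4 A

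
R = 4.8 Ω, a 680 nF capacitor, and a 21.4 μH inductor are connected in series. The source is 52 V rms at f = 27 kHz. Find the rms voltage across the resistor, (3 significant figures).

ω = 2πf = 169600 rad/s
X_L = ωL = 3.63 Ω
X_C = 1/(ωC) = 8.67 Ω
Net reactance X = X_L − X_C = -5.04 Ω
Z = 4.80 − j5.04 Ω
|Z| = √(4.80² + 5.04²) = 6.96 Ω
I = V/|Z| = 7.47 A
V_R = I·|Z_R| = 7.47 × 4.80 = 35.9 V

35.9 V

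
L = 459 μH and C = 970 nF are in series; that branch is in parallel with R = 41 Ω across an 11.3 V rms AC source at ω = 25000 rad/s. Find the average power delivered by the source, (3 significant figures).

3.11 W

X_L = ωL = 11.5 Ω
X_C = 1/(ωC) = 41.2 Ω
Branch 1: Z₁ = R = 41.0 Ω
Branch 2 (series LC): Z₂ = j(X_L − X_C) = −j29.8 Ω
Parallel: Z = Z₁Z₂/(Z₁+Z₂), |Z| = 24.1 Ω, ∠Z = -54.0°
I = V/|Z| = 469 mA
P = VI cos φ = 11.3 × 0.469 × cos(-54.0°) = 3.11 W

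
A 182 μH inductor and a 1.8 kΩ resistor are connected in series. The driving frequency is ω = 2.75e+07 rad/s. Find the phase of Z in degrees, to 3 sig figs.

X_L = ωL = 5000 Ω
Z = 1800 + j5000 Ω
|Z| = √(1800² + 5000²) = 5320 Ω
∠Z = arctan(5000/1800) = 70.2°

70.2°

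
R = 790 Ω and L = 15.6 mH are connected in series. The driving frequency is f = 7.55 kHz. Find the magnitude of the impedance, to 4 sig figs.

ω = 2πf = 47440 rad/s
X_L = ωL = 740.0 Ω
Z = 790.0 + j740.0 Ω
|Z| = √(790.0² + 740.0²) = 1082 Ω

1082 Ω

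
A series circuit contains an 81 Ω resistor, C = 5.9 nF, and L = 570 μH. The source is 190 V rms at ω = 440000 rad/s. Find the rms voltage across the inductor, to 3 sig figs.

X_L = ωL = 251 Ω
X_C = 1/(ωC) = 385 Ω
Net reactance X = X_L − X_C = -134 Ω
Z = 81.0 − j134 Ω
|Z| = √(81.0² + 134²) = 157 Ω
I = V/|Z| = 1.21 A
V_L = I·|Z_L| = 1.21 × 251 = 304 V

304 V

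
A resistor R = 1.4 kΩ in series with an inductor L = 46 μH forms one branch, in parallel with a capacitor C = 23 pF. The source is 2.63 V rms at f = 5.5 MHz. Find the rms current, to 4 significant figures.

1.420 mA

ω = 2πf = 3.456e+07 rad/s
X_L = ωL = 1590 Ω
X_C = 1/(ωC) = 1258 Ω
Branch 1 (R+jX_L): Z₁ = 1400 + j1590 Ω, |Z₁| = 2118 Ω
Branch 2 (−jX_C): Z₂ = −j1258 Ω
Parallel: Z = Z₁Z₂/(Z₁+Z₂), |Z| = 1852 Ω, ∠Z = -54.69°
I = V/|Z| = 2.63/1852 = 1.420 mA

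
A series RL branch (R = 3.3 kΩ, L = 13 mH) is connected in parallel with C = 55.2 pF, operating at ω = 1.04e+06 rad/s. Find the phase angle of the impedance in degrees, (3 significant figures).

36.0°

X_L = ωL = 13500 Ω
X_C = 1/(ωC) = 17400 Ω
Branch 1 (R+jX_L): Z₁ = 3300 + j13500 Ω, |Z₁| = 13900 Ω
Branch 2 (−jX_C): Z₂ = −j17400 Ω
Parallel: Z = Z₁Z₂/(Z₁+Z₂), |Z| = 47500 Ω, ∠Z = 36.0°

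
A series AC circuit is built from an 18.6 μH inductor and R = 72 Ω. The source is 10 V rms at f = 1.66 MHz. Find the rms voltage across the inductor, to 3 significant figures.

9.38 V

ω = 2πf = 1.043e+07 rad/s
X_L = ωL = 194 Ω
Z = 72.0 + j194 Ω
|Z| = √(72.0² + 194²) = 207 Ω
I = V/|Z| = 48.3 mA
V_L = I·|Z_L| = 0.0483 × 194 = 9.38 V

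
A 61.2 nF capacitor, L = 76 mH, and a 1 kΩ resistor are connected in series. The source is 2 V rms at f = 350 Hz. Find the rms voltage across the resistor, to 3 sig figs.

ω = 2πf = 2199 rad/s
X_L = ωL = 167 Ω
X_C = 1/(ωC) = 7430 Ω
Net reactance X = X_L − X_C = -7260 Ω
Z = 1000 − j7260 Ω
|Z| = √(1000² + 7260²) = 7330 Ω
I = V/|Z| = 273 μA
V_R = I·|Z_R| = 0.000273 × 1000 = 0.273 V

0.273 V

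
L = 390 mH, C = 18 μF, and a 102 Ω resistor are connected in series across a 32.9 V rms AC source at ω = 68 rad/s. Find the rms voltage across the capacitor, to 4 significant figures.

X_L = ωL = 26.52 Ω
X_C = 1/(ωC) = 817.0 Ω
Net reactance X = X_L − X_C = -790.5 Ω
Z = 102.0 − j790.5 Ω
|Z| = √(102.0² + 790.5²) = 797.0 Ω
I = V/|Z| = 41.28 mA
V_C = I·|Z_C| = 0.04128 × 817.0 = 33.72 V

33.72 V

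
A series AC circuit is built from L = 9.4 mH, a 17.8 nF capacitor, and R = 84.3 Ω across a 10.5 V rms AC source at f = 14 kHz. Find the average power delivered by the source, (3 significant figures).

ω = 2πf = 87960 rad/s
X_L = ωL = 827 Ω
X_C = 1/(ωC) = 639 Ω
Net reactance X = X_L − X_C = 188 Ω
Z = 84.3 + j188 Ω
|Z| = √(84.3² + 188²) = 206 Ω
∠Z = arctan(188/84.3) = 65.9°
I = V/|Z| = 50.9 mA
P = VI cos φ = 10.5 × 0.0509 × cos(65.9°) = 219 mW

219 mW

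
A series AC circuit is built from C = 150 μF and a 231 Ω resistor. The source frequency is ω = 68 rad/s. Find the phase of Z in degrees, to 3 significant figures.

-23.0°

X_C = 1/(ωC) = 98.0 Ω
Z = 231 − j98.0 Ω
|Z| = √(231² + 98.0²) = 251 Ω
∠Z = arctan(-98.0/231) = -23.0°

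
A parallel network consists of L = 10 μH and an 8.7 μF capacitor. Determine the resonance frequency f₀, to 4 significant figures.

ω₀ = 1/√(LC) = 1/√(1e-05 × 8.7e-06) = 107200 rad/s
f₀ = ω₀/(2π) = 17.06 kHz

17.06 kHz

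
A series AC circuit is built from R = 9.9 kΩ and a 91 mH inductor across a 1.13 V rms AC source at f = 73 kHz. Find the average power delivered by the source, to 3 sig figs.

ω = 2πf = 458700 rad/s
X_L = ωL = 41700 Ω
Z = 9900 + j41700 Ω
|Z| = √(9900² + 41700²) = 42900 Ω
∠Z = arctan(41700/9900) = 76.7°
I = V/|Z| = 26.3 μA
P = VI cos φ = 1.13 × 2.63e-05 × cos(76.7°) = 6.87 μW

6.87 μW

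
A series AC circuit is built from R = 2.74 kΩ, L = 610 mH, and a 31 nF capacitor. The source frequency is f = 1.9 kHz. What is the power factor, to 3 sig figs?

ω = 2πf = 11940 rad/s
X_L = ωL = 7280 Ω
X_C = 1/(ωC) = 2700 Ω
Net reactance X = X_L − X_C = 4580 Ω
Z = 2740 + j4580 Ω
|Z| = √(2740² + 4580²) = 5340 Ω
∠Z = arctan(4580/2740) = 59.1°
cos φ = cos(59.1°) = 0.513

0.513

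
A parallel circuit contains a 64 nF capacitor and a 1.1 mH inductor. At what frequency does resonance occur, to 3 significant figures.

19.0 kHz

ω₀ = 1/√(LC) = 1/√(0.0011 × 6.4e-08) = 119200 rad/s
f₀ = ω₀/(2π) = 19.0 kHz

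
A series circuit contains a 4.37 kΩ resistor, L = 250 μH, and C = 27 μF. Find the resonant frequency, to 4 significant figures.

ω₀ = 1/√(LC) = 1/√(0.00025 × 2.7e-05) = 12170 rad/s
f₀ = ω₀/(2π) = 1.937 kHz

1.937 kHz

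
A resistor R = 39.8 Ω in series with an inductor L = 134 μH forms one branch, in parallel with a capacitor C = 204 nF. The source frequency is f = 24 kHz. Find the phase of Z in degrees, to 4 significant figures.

ω = 2πf = 150800 rad/s
X_L = ωL = 20.21 Ω
X_C = 1/(ωC) = 32.51 Ω
Branch 1 (R+jX_L): Z₁ = 39.80 + j20.21 Ω, |Z₁| = 44.64 Ω
Branch 2 (−jX_C): Z₂ = −j32.51 Ω
Parallel: Z = Z₁Z₂/(Z₁+Z₂), |Z| = 34.83 Ω, ∠Z = -45.91°

-45.91°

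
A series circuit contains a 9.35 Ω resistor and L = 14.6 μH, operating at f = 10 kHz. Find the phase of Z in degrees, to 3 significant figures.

5.60°

ω = 2πf = 62830 rad/s
X_L = ωL = 0.917 Ω
Z = 9.35 + j0.917 Ω
|Z| = √(9.35² + 0.917²) = 9.39 Ω
∠Z = arctan(0.917/9.35) = 5.60°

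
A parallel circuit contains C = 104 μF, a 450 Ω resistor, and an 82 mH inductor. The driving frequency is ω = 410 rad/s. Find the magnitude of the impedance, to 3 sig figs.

X_L = ωL = 33.6 Ω
X_C = 1/(ωC) = 23.5 Ω
Parallel: admittances add. Y = 1/R + 1/(jωL) + jωC
Y = (0.00222 + j0.0129) S
|Y| = 0.0131 S → |Z| = 1/|Y| = 76.4 Ω, ∠Z = −∠Y = -80.2°

76.4 Ω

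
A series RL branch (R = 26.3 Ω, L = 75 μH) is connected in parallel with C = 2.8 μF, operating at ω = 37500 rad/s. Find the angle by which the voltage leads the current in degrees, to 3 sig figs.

X_L = ωL = 2.81 Ω
X_C = 1/(ωC) = 9.52 Ω
Branch 1 (R+jX_L): Z₁ = 26.3 + j2.81 Ω, |Z₁| = 26.4 Ω
Branch 2 (−jX_C): Z₂ = −j9.52 Ω
Parallel: Z = Z₁Z₂/(Z₁+Z₂), |Z| = 9.28 Ω, ∠Z = -69.6°

-69.6°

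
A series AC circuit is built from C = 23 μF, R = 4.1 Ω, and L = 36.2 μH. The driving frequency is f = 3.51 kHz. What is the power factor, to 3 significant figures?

0.961

ω = 2πf = 22050 rad/s
X_L = ωL = 0.798 Ω
X_C = 1/(ωC) = 1.97 Ω
Net reactance X = X_L − X_C = -1.17 Ω
Z = 4.10 − j1.17 Ω
|Z| = √(4.10² + 1.17²) = 4.26 Ω
∠Z = arctan(-1.17/4.10) = -16.0°
cos φ = cos(-16.0°) = 0.961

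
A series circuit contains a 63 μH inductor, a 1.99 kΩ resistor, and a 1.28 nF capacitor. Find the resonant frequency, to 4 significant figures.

ω₀ = 1/√(LC) = 1/√(6.3e-05 × 1.28e-09) = 3.521e+06 rad/s
f₀ = ω₀/(2π) = 560.5 kHz

560.5 kHz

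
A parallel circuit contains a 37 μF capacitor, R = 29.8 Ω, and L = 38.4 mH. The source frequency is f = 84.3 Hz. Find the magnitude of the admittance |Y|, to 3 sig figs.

ω = 2πf = 529.7 rad/s
X_L = ωL = 20.3 Ω
X_C = 1/(ωC) = 51.0 Ω
Parallel: admittances add. Y = 1/R + 1/(jωL) + jωC
Y = (0.0336 − j0.0296) S
|Y| = 0.0447 S → |Z| = 1/|Y| = 22.4 Ω, ∠Z = −∠Y = 41.4°

44.7 mS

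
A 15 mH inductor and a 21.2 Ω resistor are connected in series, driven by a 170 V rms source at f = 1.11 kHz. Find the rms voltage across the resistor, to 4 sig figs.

ω = 2πf = 6974 rad/s
X_L = ωL = 104.6 Ω
Z = 21.20 + j104.6 Ω
|Z| = √(21.20² + 104.6²) = 106.7 Ω
I = V/|Z| = 1.593 A
V_R = I·|Z_R| = 1.593 × 21.20 = 33.76 V

33.76 V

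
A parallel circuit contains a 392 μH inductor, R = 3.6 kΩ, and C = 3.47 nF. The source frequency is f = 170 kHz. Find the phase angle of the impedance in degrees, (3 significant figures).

ω = 2πf = 1.068e+06 rad/s
X_L = ωL = 419 Ω
X_C = 1/(ωC) = 270 Ω
Parallel: admittances add. Y = 1/R + 1/(jωL) + jωC
Y = (0.000278 + j0.00132) S
|Y| = 0.00135 S → |Z| = 1/|Y| = 742 Ω, ∠Z = −∠Y = -78.1°

-78.1°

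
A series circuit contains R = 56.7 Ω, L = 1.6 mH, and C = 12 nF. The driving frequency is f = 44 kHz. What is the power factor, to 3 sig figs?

ω = 2πf = 276500 rad/s
X_L = ωL = 442 Ω
X_C = 1/(ωC) = 301 Ω
Net reactance X = X_L − X_C = 141 Ω
Z = 56.7 + j141 Ω
|Z| = √(56.7² + 141²) = 152 Ω
∠Z = arctan(141/56.7) = 68.1°
cos φ = cos(68.1°) = 0.373

0.373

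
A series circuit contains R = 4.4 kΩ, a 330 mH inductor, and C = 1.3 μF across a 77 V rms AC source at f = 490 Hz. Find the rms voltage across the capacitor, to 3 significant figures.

ω = 2πf = 3079 rad/s
X_L = ωL = 1020 Ω
X_C = 1/(ωC) = 250 Ω
Net reactance X = X_L − X_C = 766 Ω
Z = 4400 + j766 Ω
|Z| = √(4400² + 766²) = 4470 Ω
I = V/|Z| = 17.2 mA
V_C = I·|Z_C| = 0.0172 × 250 = 4.31 V

4.31 V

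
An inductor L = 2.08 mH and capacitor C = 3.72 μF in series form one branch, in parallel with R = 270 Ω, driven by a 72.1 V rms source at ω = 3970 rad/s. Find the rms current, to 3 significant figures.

1.24 A

X_L = ωL = 8.26 Ω
X_C = 1/(ωC) = 67.7 Ω
Branch 1: Z₁ = R = 270 Ω
Branch 2 (series LC): Z₂ = j(X_L − X_C) = −j59.5 Ω
Parallel: Z = Z₁Z₂/(Z₁+Z₂), |Z| = 58.1 Ω, ∠Z = -77.6°
I = V/|Z| = 72.1/58.1 = 1.24 A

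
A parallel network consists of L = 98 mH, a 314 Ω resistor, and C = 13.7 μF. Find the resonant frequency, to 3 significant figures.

137 Hz

ω₀ = 1/√(LC) = 1/√(0.098 × 1.37e-05) = 863.0 rad/s
f₀ = ω₀/(2π) = 137 Hz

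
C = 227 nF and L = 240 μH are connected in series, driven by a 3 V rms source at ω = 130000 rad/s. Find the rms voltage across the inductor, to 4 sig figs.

34.84 V

X_L = ωL = 31.20 Ω
X_C = 1/(ωC) = 33.89 Ω
Net reactance X = X_L − X_C = -2.687 Ω
Z = − j2.687 Ω
|Z| = √(0² + 2.687²) = 2.687 Ω
I = V/|Z| = 1.117 A
V_L = I·|Z_L| = 1.117 × 31.20 = 34.84 V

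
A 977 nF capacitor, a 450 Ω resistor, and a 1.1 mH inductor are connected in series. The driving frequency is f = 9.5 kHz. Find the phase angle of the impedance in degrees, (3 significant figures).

6.15°

ω = 2πf = 59690 rad/s
X_L = ωL = 65.7 Ω
X_C = 1/(ωC) = 17.1 Ω
Net reactance X = X_L − X_C = 48.5 Ω
Z = 450 + j48.5 Ω
|Z| = √(450² + 48.5²) = 453 Ω
∠Z = arctan(48.5/450) = 6.15°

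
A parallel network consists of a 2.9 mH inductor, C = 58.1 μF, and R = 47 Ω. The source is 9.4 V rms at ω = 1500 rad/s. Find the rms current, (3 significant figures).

X_L = ωL = 4.35 Ω
X_C = 1/(ωC) = 11.5 Ω
Parallel: admittances add. Y = 1/R + 1/(jωL) + jωC
Y = (0.0213 − j0.143) S
|Y| = 0.144 S → |Z| = 1/|Y| = 6.93 Ω, ∠Z = −∠Y = 81.5°
I = V/|Z| = 9.4/6.93 = 1.36 A

1.36 A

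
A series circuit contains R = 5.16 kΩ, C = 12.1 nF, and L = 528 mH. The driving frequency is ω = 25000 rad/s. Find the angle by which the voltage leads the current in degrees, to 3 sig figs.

X_L = ωL = 13200 Ω
X_C = 1/(ωC) = 3310 Ω
Net reactance X = X_L − X_C = 9890 Ω
Z = 5160 + j9890 Ω
|Z| = √(5160² + 9890²) = 11200 Ω
∠Z = arctan(9890/5160) = 62.5°

62.5°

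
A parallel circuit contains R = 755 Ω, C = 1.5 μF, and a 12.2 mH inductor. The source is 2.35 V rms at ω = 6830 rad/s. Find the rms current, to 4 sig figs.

X_L = ωL = 83.33 Ω
X_C = 1/(ωC) = 97.61 Ω
Parallel: admittances add. Y = 1/R + 1/(jωL) + jωC
Y = (0.001325 − j0.001756) S
|Y| = 0.002200 S → |Z| = 1/|Y| = 454.6 Ω, ∠Z = −∠Y = 52.97°
I = V/|Z| = 2.35/454.6 = 5.169 mA

5.169 mA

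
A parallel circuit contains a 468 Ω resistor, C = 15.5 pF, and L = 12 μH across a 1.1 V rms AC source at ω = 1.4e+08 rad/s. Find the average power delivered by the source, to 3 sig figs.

X_L = ωL = 1680 Ω
X_C = 1/(ωC) = 461 Ω
Parallel: admittances add. Y = 1/R + 1/(jωL) + jωC
Y = (0.00214 + j0.00157) S
|Y| = 0.00265 S → |Z| = 1/|Y| = 377 Ω, ∠Z = −∠Y = -36.4°
I = V/|Z| = 2.92 mA
P = VI cos φ = 1.1 × 0.00292 × cos(-36.4°) = 2.59 mW

2.59 mW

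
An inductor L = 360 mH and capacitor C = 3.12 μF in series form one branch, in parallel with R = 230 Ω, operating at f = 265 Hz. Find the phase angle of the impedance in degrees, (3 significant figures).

29.5°

ω = 2πf = 1665 rad/s
X_L = ωL = 599 Ω
X_C = 1/(ωC) = 192 Ω
Branch 1: Z₁ = R = 230 Ω
Branch 2 (series LC): Z₂ = j(X_L − X_C) = j407 Ω
Parallel: Z = Z₁Z₂/(Z₁+Z₂), |Z| = 200 Ω, ∠Z = 29.5°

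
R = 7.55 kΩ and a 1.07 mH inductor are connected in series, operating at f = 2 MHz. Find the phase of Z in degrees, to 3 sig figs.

60.7°

ω = 2πf = 1.257e+07 rad/s
X_L = ωL = 13400 Ω
Z = 7550 + j13400 Ω
|Z| = √(7550² + 13400²) = 15400 Ω
∠Z = arctan(13400/7550) = 60.7°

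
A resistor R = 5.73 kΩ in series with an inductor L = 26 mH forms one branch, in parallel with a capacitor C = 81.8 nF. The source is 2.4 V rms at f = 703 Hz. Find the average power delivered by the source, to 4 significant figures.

ω = 2πf = 4417 rad/s
X_L = ωL = 114.8 Ω
X_C = 1/(ωC) = 2768 Ω
Branch 1 (R+jX_L): Z₁ = 5730 + j114.8 Ω, |Z₁| = 5731 Ω
Branch 2 (−jX_C): Z₂ = −j2768 Ω
Parallel: Z = Z₁Z₂/(Z₁+Z₂), |Z| = 2512 Ω, ∠Z = -64.01°
I = V/|Z| = 955.4 μA
P = VI cos φ = 2.4 × 0.0009554 × cos(-64.01°) = 1.005 mW

1.005 mW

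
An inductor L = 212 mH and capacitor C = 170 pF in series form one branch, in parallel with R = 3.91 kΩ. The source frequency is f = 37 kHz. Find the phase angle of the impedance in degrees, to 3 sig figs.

9.26°

ω = 2πf = 232500 rad/s
X_L = ωL = 49300 Ω
X_C = 1/(ωC) = 25300 Ω
Branch 1: Z₁ = R = 3910 Ω
Branch 2 (series LC): Z₂ = j(X_L − X_C) = j24000 Ω
Parallel: Z = Z₁Z₂/(Z₁+Z₂), |Z| = 3860 Ω, ∠Z = 9.26°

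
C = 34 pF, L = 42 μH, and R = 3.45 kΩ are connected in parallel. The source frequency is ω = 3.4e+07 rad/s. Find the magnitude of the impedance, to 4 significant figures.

X_L = ωL = 1428 Ω
X_C = 1/(ωC) = 865.1 Ω
Parallel: admittances add. Y = 1/R + 1/(jωL) + jωC
Y = (0.0002899 + j0.0004557) S
|Y| = 0.0005401 S → |Z| = 1/|Y| = 1852 Ω, ∠Z = −∠Y = -57.54°

1852 Ω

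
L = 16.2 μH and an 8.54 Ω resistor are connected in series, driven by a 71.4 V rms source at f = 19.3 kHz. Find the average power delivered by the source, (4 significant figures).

ω = 2πf = 121300 rad/s
X_L = ωL = 1.965 Ω
Z = 8.540 + j1.965 Ω
|Z| = √(8.540² + 1.965²) = 8.763 Ω
∠Z = arctan(1.965/8.540) = 12.95°
I = V/|Z| = 8.148 A
P = VI cos φ = 71.4 × 8.148 × cos(12.95°) = 566.9 W

566.9 W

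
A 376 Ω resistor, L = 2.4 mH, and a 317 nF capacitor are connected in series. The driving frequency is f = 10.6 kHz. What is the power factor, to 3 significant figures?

ω = 2πf = 66600 rad/s
X_L = ωL = 160 Ω
X_C = 1/(ωC) = 47.4 Ω
Net reactance X = X_L − X_C = 112 Ω
Z = 376 + j112 Ω
|Z| = √(376² + 112²) = 392 Ω
∠Z = arctan(112/376) = 16.7°
cos φ = cos(16.7°) = 0.958

0.958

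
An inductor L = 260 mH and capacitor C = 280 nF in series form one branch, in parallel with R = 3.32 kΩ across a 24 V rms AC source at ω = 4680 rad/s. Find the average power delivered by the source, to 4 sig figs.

X_L = ωL = 1217 Ω
X_C = 1/(ωC) = 763.1 Ω
Branch 1: Z₁ = R = 3320 Ω
Branch 2 (series LC): Z₂ = j(X_L − X_C) = j453.7 Ω
Parallel: Z = Z₁Z₂/(Z₁+Z₂), |Z| = 449.5 Ω, ∠Z = 82.22°
I = V/|Z| = 53.39 mA
P = VI cos φ = 24 × 0.05339 × cos(82.22°) = 173.5 mW

173.5 mW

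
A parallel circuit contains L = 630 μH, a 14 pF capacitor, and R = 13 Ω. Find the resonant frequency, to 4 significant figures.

ω₀ = 1/√(LC) = 1/√(0.00063 × 1.4e-11) = 1.065e+07 rad/s
f₀ = ω₀/(2π) = 1.695 MHz

1.695 MHz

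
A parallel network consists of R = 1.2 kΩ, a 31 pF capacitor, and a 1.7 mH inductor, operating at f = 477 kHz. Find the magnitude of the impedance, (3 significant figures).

ω = 2πf = 2.997e+06 rad/s
X_L = ωL = 5100 Ω
X_C = 1/(ωC) = 10800 Ω
Parallel: admittances add. Y = 1/R + 1/(jωL) + jωC
Y = (0.000833 − j0.000103) S
|Y| = 0.000840 S → |Z| = 1/|Y| = 1190 Ω, ∠Z = −∠Y = 7.07°

1190 Ω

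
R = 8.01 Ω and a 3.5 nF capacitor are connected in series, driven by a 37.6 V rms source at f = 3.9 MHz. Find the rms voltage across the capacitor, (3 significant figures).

ω = 2πf = 2.45e+07 rad/s
X_C = 1/(ωC) = 11.7 Ω
Z = 8.01 − j11.7 Ω
|Z| = √(8.01² + 11.7²) = 14.1 Ω
I = V/|Z| = 2.66 A
V_C = I·|Z_C| = 2.66 × 11.7 = 31.0 V

31.0 V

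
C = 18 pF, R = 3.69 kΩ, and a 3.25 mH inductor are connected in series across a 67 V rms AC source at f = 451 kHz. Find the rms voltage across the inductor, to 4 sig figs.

ω = 2πf = 2.834e+06 rad/s
X_L = ωL = 9210 Ω
X_C = 1/(ωC) = 19610 Ω
Net reactance X = X_L − X_C = -10400 Ω
Z = 3690 − j10400 Ω
|Z| = √(3690² + 10400²) = 11030 Ω
I = V/|Z| = 6.074 mA
V_L = I·|Z_L| = 0.006074 × 9210 = 55.94 V

55.94 V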